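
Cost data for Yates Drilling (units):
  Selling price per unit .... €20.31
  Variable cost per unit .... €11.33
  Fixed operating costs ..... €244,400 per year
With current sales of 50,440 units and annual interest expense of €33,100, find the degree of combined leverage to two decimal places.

2.58

Contribution at this volume is 50,440 × €8.98 = €452,951.20.
Operating income = contribution − fixed costs = €452,951.20 − €244,400 = €208,551.20. Interest = €33,100.00.
DOL = €452,951.20 ÷ €208,551.20 = 2.1719; DFL = €208,551.20 ÷ €175,451.20 = 1.1887.
DCL = DOL × DFL = 2.1719 × 1.1887 = 2.5817.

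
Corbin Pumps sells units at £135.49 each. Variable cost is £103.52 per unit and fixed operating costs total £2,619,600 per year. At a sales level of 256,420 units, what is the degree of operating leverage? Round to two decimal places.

Total contribution margin = 256,420 × £31.97 = £8,197,747.40.
Operating income = contribution − fixed costs = £8,197,747.40 − £2,619,600 = £5,578,147.40.
DOL = contribution ÷ EBIT = £8,197,747.40 ÷ £5,578,147.40 = 1.4696.

1.47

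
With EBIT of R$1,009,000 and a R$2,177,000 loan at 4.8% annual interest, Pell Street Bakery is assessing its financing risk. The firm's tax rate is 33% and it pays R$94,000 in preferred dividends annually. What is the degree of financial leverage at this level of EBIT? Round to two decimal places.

Annual interest charges come to R$104,496.00.
Pre-tax preferred-dividend burden = R$94,000 ÷ (1 − 0.33) = R$140,298.51.
DFL = EBIT ÷ [EBIT − I − D_p/(1−t)] = R$1,009,000 ÷ [R$1,009,000 − R$104,496.00 − R$140,298.51] = R$1,009,000 ÷ R$764,205.49 = 1.3203.

1.32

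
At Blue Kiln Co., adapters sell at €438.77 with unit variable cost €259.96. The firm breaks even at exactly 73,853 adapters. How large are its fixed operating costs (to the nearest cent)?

Unit CM = price − variable cost = €438.77 − €259.96 = €178.81.
Since BE = FC / CM, FC = 73,853 × €178.81 = €13,205,654.93.

€13,205,654.93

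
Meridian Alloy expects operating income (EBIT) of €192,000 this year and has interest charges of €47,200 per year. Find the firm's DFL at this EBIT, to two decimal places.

1.33

Interest = €47,200.00.
Degree of financial leverage = EBIT / (EBIT − interest) = €192,000 / €144,800.00 = 1.3260.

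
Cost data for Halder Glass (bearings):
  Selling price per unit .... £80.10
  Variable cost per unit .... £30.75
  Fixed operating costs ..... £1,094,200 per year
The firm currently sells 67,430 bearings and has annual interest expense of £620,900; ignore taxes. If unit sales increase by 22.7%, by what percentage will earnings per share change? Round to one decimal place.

Total contribution margin = 67,430 × £49.35 = £3,327,670.50.
Subtracting fixed costs: EBIT = £3,327,670.50 − £1,094,200 = £2,233,470.50.
Interest = £620,900.00, so EBIT − I = £1,612,570.50.
DCL = total CM / (EBIT − I) = £3,327,670.50 / £1,612,570.50 = 2.0636.
EPS therefore changes by 2.0636 × (+22.7%) = +46.8%.

+46.8%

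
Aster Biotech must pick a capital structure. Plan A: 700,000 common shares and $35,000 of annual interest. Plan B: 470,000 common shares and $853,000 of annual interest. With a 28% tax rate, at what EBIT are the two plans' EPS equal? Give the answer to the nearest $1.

Set EPS_A = EPS_B: (EBIT − $35,000)(1 − 0.28) ÷ 700,000 = (EBIT − $853,000)(1 − 0.28) ÷ 470,000.
Cancelling (1 − t) and cross-multiplying: 470,000·(EBIT − 35,000) = 700,000·(EBIT − 853,000).
EBIT × (700,000 − 470,000) = 853,000 × 700,000 − 35,000 × 470,000 = 580,650,000,000, so EBIT = 580,650,000,000 ÷ 230,000 = 2,524,565.22.

$2,524,565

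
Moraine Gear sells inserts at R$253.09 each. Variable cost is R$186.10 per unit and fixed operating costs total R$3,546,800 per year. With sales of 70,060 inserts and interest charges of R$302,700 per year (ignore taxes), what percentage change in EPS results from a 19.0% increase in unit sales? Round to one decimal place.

+105.7%

At 70,060 units, contribution = 70,060 × R$66.99 = R$4,693,319.40.
Operating income = contribution − fixed costs = R$4,693,319.40 − R$3,546,800 = R$1,146,519.40.
Interest = R$302,700.00, so EBIT − I = R$843,819.40.
Degree of combined leverage = contribution ÷ (EBIT − I) = R$4,693,319.40 ÷ R$843,819.40 = 5.5620.
EPS therefore changes by 5.5620 × (+19.0%) = +105.7%.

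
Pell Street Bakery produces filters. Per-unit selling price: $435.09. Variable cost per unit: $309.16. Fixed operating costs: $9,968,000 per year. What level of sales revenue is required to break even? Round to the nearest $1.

$34,439,586

CM per unit = $435.09 − $309.16 = $125.93; CM ratio = $125.93 / $435.09 = 0.2894.
Break-even revenue = fixed costs × price ÷ CM = $9,968,000 × $435.09 ÷ $125.93 = $34,439,586.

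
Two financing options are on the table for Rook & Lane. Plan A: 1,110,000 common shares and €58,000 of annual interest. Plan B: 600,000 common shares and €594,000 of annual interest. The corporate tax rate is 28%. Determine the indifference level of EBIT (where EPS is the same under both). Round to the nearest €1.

Set EPS_A = EPS_B: (EBIT − €58,000)(1 − 0.28) ÷ 1,110,000 = (EBIT − €594,000)(1 − 0.28) ÷ 600,000.
The (1 − t) factor cancels: (EBIT − 58,000) × 600,000 = (EBIT − 594,000) × 1,110,000.
EBIT × (1,110,000 − 600,000) = 594,000 × 1,110,000 − 58,000 × 600,000 = 624,540,000,000, so EBIT = 624,540,000,000 ÷ 510,000 = 1,224,588.24.

€1,224,588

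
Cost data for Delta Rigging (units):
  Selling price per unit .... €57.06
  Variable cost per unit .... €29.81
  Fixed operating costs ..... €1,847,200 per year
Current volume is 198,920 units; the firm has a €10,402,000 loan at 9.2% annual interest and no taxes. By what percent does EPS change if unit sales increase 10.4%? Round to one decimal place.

At 198,920 units, contribution = 198,920 × €27.25 = €5,420,570.00.
Operating income = contribution − fixed costs = €5,420,570.00 − €1,847,200 = €3,573,370.00.
Interest = €956,984.00, so EBIT − I = €2,616,386.00.
DCL = total CM / (EBIT − I) = €5,420,570.00 / €2,616,386.00 = 2.0718.
EPS therefore changes by 2.0718 × (+10.4%) = +21.5%.

+21.5%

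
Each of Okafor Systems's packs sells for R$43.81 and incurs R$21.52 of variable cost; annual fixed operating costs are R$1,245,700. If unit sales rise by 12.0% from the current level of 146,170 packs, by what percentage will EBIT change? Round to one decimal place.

At 146,170 units, contribution = 146,170 × R$22.29 = R$3,258,129.30.
Subtracting fixed costs: EBIT = R$3,258,129.30 − R$1,245,700 = R$2,012,429.30.
So DOL = total CM / EBIT = R$3,258,129.30 / R$2,012,429.30 = 1.6190.
Operating income changes by 1.6190 × +12.0% = +19.4%.

+19.4%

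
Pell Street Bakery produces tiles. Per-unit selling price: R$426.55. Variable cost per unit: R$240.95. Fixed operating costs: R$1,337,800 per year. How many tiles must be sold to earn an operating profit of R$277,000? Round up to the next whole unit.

Each unit contributes R$426.55 − R$240.95 = R$185.60.
Required volume = (fixed costs + target profit) ÷ CM = (R$1,337,800 + R$277,000) ÷ R$185.60 = 8,700.43, so 8,701 tiles.

8,701 tiles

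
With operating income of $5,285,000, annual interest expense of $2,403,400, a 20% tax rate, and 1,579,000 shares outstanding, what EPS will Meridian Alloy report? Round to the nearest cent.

Pre-tax income = $5,285,000 − $2,403,400.00 = $2,881,600.00.
Net income = $2,881,600.00 × (1 − 0.20) = $2,305,280.00.
EPS = $2,305,280.00 ÷ 1,579,000 = $1.46.

$1.46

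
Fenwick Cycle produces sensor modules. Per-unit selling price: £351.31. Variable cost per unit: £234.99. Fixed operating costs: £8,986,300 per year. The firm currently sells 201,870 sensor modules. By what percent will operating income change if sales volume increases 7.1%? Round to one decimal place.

Total contribution margin = 201,870 × £116.32 = £23,481,518.40.
Subtracting fixed costs: EBIT = £23,481,518.40 − £8,986,300 = £14,495,218.40.
So DOL = total CM / EBIT = £23,481,518.40 / £14,495,218.40 = 1.6199.
%ΔEBIT = DOL × %ΔSales = 1.6199 × +7.1% = +11.5%.

+11.5%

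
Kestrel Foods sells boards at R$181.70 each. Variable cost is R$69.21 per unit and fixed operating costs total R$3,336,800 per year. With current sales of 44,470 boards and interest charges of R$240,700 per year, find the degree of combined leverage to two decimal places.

3.51

Total contribution margin = 44,470 × R$112.49 = R$5,002,430.30.
Subtracting fixed costs: EBIT = R$5,002,430.30 − R$3,336,800 = R$1,665,630.30. Interest = R$240,700.00, so EBIT − I = R$1,424,930.30.
DCL = contribution ÷ (EBIT − I) = R$5,002,430.30 ÷ R$1,424,930.30 = 3.5106.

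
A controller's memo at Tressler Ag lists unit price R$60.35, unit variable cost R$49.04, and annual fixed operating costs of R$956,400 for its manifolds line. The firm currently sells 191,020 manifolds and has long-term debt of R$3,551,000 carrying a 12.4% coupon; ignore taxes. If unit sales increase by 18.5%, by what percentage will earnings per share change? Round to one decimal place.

+52.3%

Total contribution margin = 191,020 × R$11.31 = R$2,160,436.20.
Operating income = contribution − fixed costs = R$2,160,436.20 − R$956,400 = R$1,204,036.20.
Interest = R$440,324.00, so EBIT − I = R$763,712.20.
Degree of combined leverage = contribution ÷ (EBIT − I) = R$2,160,436.20 ÷ R$763,712.20 = 2.8289.
%ΔEPS = DCL × %ΔSales = 2.8289 × +18.5% = +52.3%.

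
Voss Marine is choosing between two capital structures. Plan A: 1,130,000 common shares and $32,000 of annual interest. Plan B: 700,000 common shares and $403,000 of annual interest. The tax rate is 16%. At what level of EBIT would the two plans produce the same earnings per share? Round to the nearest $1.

$1,006,953

At indifference, (EBIT − 32,000)(1 − t)/1,130,000 = (EBIT − 403,000)(1 − t)/700,000.
Cancelling (1 − t) and cross-multiplying: 700,000·(EBIT − 32,000) = 1,130,000·(EBIT − 403,000).
Solving, EBIT = (403,000·1,130,000 − 32,000·700,000) / (1,130,000 − 700,000) = 432,990,000,000 / 430,000 = 1,006,953.49.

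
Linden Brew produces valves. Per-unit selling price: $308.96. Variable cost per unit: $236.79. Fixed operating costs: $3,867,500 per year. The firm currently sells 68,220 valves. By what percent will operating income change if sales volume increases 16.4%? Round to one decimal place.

Total contribution margin = 68,220 × $72.17 = $4,923,437.40.
Subtracting fixed costs: EBIT = $4,923,437.40 − $3,867,500 = $1,055,937.40.
So DOL = total CM / EBIT = $4,923,437.40 / $1,055,937.40 = 4.6626.
%ΔEBIT = DOL × %ΔSales = 4.6626 × +16.4% = +76.5%.

+76.5%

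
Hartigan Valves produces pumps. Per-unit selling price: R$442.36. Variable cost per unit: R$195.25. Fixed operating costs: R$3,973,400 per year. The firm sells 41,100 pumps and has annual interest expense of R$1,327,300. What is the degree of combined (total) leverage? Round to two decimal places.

Contribution at this volume is 41,100 × R$247.11 = R$10,156,221.00.
EBIT = R$10,156,221.00 − R$3,973,400 = R$6,182,821.00. Interest = R$1,327,300.00.
DOL = R$10,156,221.00 ÷ R$6,182,821.00 = 1.6427; DFL = R$6,182,821.00 ÷ R$4,855,521.00 = 1.2734.
Combined leverage = 1.6427 × 1.2734 = 2.0918.

2.09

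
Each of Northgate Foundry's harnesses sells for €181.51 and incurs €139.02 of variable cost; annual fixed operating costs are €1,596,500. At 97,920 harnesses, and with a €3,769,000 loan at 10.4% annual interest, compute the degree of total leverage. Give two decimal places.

1.92

Contribution at this volume is 97,920 × €42.49 = €4,160,620.80.
EBIT = €4,160,620.80 − €1,596,500 = €2,564,120.80. Interest = €391,976.00.
DOL = €4,160,620.80 ÷ €2,564,120.80 = 1.6226; DFL = €2,564,120.80 ÷ €2,172,144.80 = 1.1805.
Combined leverage = 1.6226 × 1.1805 = 1.9155.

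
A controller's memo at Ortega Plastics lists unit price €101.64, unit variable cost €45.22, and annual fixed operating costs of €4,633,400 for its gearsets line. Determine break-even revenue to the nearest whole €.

€8,347,018

Contribution margin per unit = €101.64 − €45.22 = €56.42, a CM ratio of €56.42 ÷ €101.64 = 0.5551.
Break-even sales = FC ÷ CM ratio = €4,633,400 × €101.64 / €56.42 = €8,347,018.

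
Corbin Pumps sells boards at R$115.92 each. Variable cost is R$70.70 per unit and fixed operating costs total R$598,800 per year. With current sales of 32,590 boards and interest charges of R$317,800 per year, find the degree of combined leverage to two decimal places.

2.65

Contribution at this volume is 32,590 × R$45.22 = R$1,473,719.80.
Subtracting fixed costs: EBIT = R$1,473,719.80 − R$598,800 = R$874,919.80. Interest = R$317,800.00.
DOL = R$1,473,719.80 ÷ R$874,919.80 = 1.6844; DFL = R$874,919.80 ÷ R$557,119.80 = 1.5704.
Combined leverage = 1.6844 × 1.5704 = 2.6452.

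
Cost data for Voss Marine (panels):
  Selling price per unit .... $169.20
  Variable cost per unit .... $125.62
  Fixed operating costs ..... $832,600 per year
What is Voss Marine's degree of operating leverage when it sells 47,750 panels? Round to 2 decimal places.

Contribution at this volume is 47,750 × $43.58 = $2,080,945.00.
Subtracting fixed costs: EBIT = $2,080,945.00 − $832,600 = $1,248,345.00.
DOL = contribution ÷ EBIT = $2,080,945.00 ÷ $1,248,345.00 = 1.6670.

1.67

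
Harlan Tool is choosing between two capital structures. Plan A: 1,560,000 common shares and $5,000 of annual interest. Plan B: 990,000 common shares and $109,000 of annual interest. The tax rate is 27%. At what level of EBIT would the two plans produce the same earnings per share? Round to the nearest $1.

At indifference, (EBIT − 5,000)(1 − t)/1,560,000 = (EBIT − 109,000)(1 − t)/990,000.
Cancelling (1 − t) and cross-multiplying: 990,000·(EBIT − 5,000) = 1,560,000·(EBIT − 109,000).
EBIT × (1,560,000 − 990,000) = 109,000 × 1,560,000 − 5,000 × 990,000 = 165,090,000,000, so EBIT = 165,090,000,000 ÷ 570,000 = 289,631.58.

$289,632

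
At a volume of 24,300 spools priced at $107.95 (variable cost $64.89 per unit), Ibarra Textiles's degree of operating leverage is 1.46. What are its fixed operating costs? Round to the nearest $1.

$329,674

Contribution at this volume is 24,300 × $43.06 = $1,046,358.00.
Since DOL = CM ÷ EBIT, EBIT = $1,046,358.00 ÷ 1.46 = $716,683.56.
Fixed costs = CM − EBIT = $1,046,358.00 − $716,683.56 = $329,674.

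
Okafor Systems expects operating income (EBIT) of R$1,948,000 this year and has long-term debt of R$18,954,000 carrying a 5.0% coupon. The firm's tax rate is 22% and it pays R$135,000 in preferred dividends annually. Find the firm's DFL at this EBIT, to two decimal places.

Interest = R$947,700.00.
Preferred dividends grossed up pre-tax: R$135,000 / (1 − 0.22) = R$173,076.92.
DFL = EBIT ÷ [EBIT − I − D_p/(1−t)] = R$1,948,000 ÷ [R$1,948,000 − R$947,700.00 − R$173,076.92] = R$1,948,000 ÷ R$827,223.08 = 2.3549.

2.35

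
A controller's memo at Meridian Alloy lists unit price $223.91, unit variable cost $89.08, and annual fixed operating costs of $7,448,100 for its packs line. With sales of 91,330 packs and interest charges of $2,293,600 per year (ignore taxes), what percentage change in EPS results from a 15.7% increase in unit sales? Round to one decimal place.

At 91,330 units, contribution = 91,330 × $134.83 = $12,314,023.90.
Operating income = contribution − fixed costs = $12,314,023.90 − $7,448,100 = $4,865,923.90.
Interest = $2,293,600.00, so EBIT − I = $2,572,323.90.
DCL = total CM / (EBIT − I) = $12,314,023.90 / $2,572,323.90 = 4.7871.
EPS therefore changes by 4.7871 × (+15.7%) = +75.2%.

+75.2%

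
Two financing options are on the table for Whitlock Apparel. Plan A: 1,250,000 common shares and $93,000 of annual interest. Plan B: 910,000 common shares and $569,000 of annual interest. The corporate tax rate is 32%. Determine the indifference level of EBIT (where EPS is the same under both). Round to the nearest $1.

$1,843,000

At indifference, (EBIT − 93,000)(1 − t)/1,250,000 = (EBIT − 569,000)(1 − t)/910,000.
Cancelling (1 − t) and cross-multiplying: 910,000·(EBIT − 93,000) = 1,250,000·(EBIT − 569,000).
Solving, EBIT = (569,000·1,250,000 − 93,000·910,000) / (1,250,000 − 910,000) = 626,620,000,000 / 340,000 = 1,843,000.00.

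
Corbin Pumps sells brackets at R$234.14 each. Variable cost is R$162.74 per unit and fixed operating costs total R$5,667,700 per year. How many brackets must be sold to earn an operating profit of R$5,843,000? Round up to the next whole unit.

Contribution margin per unit = R$234.14 − R$162.74 = R$71.40.
Required volume = (fixed costs + target profit) ÷ CM = (R$5,667,700 + R$5,843,000) ÷ R$71.40 = 161,214.29, so 161,215 brackets.

161,215 brackets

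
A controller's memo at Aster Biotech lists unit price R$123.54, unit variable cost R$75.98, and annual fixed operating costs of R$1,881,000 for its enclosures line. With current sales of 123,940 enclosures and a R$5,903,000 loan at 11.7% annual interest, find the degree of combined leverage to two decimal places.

At 123,940 units, contribution = 123,940 × R$47.56 = R$5,894,586.40.
Operating income = contribution − fixed costs = R$5,894,586.40 − R$1,881,000 = R$4,013,586.40. Interest = R$690,651.00.
DOL = R$5,894,586.40 ÷ R$4,013,586.40 = 1.4687; DFL = R$4,013,586.40 ÷ R$3,322,935.40 = 1.2078.
DCL = DOL × DFL = 1.4687 × 1.2078 = 1.7739.

1.77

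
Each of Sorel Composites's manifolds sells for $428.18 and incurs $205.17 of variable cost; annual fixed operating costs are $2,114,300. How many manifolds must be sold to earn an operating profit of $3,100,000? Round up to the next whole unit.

Unit CM = price − variable cost = $428.18 − $205.17 = $223.01.
Need Q such that Q × $223.01 − $2,114,300 = $3,100,000, i.e. Q = $5,214,300 / $223.01 = 23,381.46 → 23,382.

23,382 manifolds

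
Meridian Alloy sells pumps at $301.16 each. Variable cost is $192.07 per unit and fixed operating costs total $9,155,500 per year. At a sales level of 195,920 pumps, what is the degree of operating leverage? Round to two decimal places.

At 195,920 units, contribution = 195,920 × $109.09 = $21,372,912.80.
EBIT = $21,372,912.80 − $9,155,500 = $12,217,412.80.
DOL = contribution ÷ EBIT = $21,372,912.80 ÷ $12,217,412.80 = 1.7494.

1.75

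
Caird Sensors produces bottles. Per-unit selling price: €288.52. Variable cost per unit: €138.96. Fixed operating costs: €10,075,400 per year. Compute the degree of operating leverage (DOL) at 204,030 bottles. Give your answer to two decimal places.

1.49

Contribution at this volume is 204,030 × €149.56 = €30,514,726.80.
Operating income = contribution − fixed costs = €30,514,726.80 − €10,075,400 = €20,439,326.80.
DOL = contribution ÷ EBIT = €30,514,726.80 ÷ €20,439,326.80 = 1.4929.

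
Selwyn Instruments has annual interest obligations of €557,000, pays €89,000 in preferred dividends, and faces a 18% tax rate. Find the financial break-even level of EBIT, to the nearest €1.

€665,537

Preferred dividends are paid after tax, so their pre-tax equivalent is €89,000 ÷ (1 − 0.18) = €108,536.59.
EPS = 0 when EBIT covers interest plus the pre-tax preferred burden: €557,000 + €108,536.59 = €665,536.59.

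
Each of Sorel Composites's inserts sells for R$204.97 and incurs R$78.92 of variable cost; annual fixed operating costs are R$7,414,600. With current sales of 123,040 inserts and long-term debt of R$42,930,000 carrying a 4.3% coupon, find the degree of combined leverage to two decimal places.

2.48

Total contribution margin = 123,040 × R$126.05 = R$15,509,192.00.
Operating income = contribution − fixed costs = R$15,509,192.00 − R$7,414,600 = R$8,094,592.00. Interest = R$1,845,990.00.
DOL = R$15,509,192.00 ÷ R$8,094,592.00 = 1.9160; DFL = R$8,094,592.00 ÷ R$6,248,602.00 = 1.2954.
DCL = DOL × DFL = 1.9160 × 1.2954 = 2.4820.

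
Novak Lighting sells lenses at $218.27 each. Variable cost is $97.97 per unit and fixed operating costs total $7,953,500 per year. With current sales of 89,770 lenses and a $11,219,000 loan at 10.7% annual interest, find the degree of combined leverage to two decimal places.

6.56

At 89,770 units, contribution = 89,770 × $120.30 = $10,799,331.00.
EBIT = $10,799,331.00 − $7,953,500 = $2,845,831.00. Interest = $1,200,433.00.
DOL = $10,799,331.00 ÷ $2,845,831.00 = 3.7948; DFL = $2,845,831.00 ÷ $1,645,398.00 = 1.7296.
Combined leverage = 3.7948 × 1.7296 = 6.5635.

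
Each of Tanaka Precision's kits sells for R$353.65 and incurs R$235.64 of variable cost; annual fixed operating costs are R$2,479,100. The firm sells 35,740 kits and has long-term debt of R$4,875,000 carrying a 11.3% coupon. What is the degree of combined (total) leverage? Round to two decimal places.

Total contribution margin = 35,740 × R$118.01 = R$4,217,677.40.
Operating income = contribution − fixed costs = R$4,217,677.40 − R$2,479,100 = R$1,738,577.40. Interest = R$550,875.00.
DOL = R$4,217,677.40 ÷ R$1,738,577.40 = 2.4259; DFL = R$1,738,577.40 ÷ R$1,187,702.40 = 1.4638.
DCL = DOL × DFL = 2.4259 × 1.4638 = 3.5510.

3.55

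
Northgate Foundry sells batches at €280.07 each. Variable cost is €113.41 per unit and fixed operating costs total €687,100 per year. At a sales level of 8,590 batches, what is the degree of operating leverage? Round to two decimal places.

1.92

Contribution at this volume is 8,590 × €166.66 = €1,431,609.40.
Subtracting fixed costs: EBIT = €1,431,609.40 − €687,100 = €744,509.40.
So DOL = total CM / EBIT = €1,431,609.40 / €744,509.40 = 1.9229.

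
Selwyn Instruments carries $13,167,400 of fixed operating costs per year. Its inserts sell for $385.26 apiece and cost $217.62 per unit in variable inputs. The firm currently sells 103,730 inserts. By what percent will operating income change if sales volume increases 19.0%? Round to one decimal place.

+78.3%

Contribution at this volume is 103,730 × $167.64 = $17,389,297.20.
Subtracting fixed costs: EBIT = $17,389,297.20 − $13,167,400 = $4,221,897.20.
Degree of operating leverage = $17,389,297.20 / $4,221,897.20 = 4.1188.
%ΔEBIT = DOL × %ΔSales = 4.1188 × +19.0% = +78.3%.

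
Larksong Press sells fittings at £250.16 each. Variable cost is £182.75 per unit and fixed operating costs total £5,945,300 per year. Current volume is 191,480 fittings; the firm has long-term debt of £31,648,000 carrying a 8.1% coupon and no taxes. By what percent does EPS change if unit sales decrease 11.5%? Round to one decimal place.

At 191,480 units, contribution = 191,480 × £67.41 = £12,907,666.80.
Subtracting fixed costs: EBIT = £12,907,666.80 − £5,945,300 = £6,962,366.80.
After interest of £2,563,488.00, pre-tax earnings = £4,398,878.80.
DCL = total CM / (EBIT − I) = £12,907,666.80 / £4,398,878.80 = 2.9343.
EPS therefore changes by 2.9343 × (-11.5%) = -33.7%.

-33.7%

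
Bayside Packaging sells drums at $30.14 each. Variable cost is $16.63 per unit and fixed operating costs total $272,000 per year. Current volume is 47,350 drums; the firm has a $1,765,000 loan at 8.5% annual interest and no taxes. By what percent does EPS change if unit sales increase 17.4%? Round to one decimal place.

+51.1%

Total contribution margin = 47,350 × $13.51 = $639,698.50.
Operating income = contribution − fixed costs = $639,698.50 − $272,000 = $367,698.50.
Interest = $150,025.00, so EBIT − I = $217,673.50.
DCL = total CM / (EBIT − I) = $639,698.50 / $217,673.50 = 2.9388.
%ΔEPS = DCL × %ΔSales = 2.9388 × +17.4% = +51.1%.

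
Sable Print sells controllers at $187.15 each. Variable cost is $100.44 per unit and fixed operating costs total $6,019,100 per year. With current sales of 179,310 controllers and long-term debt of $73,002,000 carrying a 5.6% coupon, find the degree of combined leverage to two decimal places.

2.86

Total contribution margin = 179,310 × $86.71 = $15,547,970.10.
Subtracting fixed costs: EBIT = $15,547,970.10 − $6,019,100 = $9,528,870.10. Interest = $4,088,112.00.
DOL = $15,547,970.10 ÷ $9,528,870.10 = 1.6317; DFL = $9,528,870.10 ÷ $5,440,758.10 = 1.7514.
Combined leverage = 1.6317 × 1.7514 = 2.8578.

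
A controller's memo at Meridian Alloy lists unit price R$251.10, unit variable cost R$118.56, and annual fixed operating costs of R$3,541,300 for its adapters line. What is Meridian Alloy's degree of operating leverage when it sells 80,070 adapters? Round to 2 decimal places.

1.50

Contribution at this volume is 80,070 × R$132.54 = R$10,612,477.80.
EBIT = R$10,612,477.80 − R$3,541,300 = R$7,071,177.80.
Degree of operating leverage = R$10,612,477.80 / R$7,071,177.80 = 1.5008.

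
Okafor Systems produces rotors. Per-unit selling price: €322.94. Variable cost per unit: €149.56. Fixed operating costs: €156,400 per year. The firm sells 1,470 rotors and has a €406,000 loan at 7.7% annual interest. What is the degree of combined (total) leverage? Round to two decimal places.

At 1,470 units, contribution = 1,470 × €173.38 = €254,868.60.
Subtracting fixed costs: EBIT = €254,868.60 − €156,400 = €98,468.60. Interest = €31,262.00, so EBIT − I = €67,206.60.
Degree of total leverage = total CM / (EBIT − interest) = €254,868.60 / €67,206.60 = 3.7923.

3.79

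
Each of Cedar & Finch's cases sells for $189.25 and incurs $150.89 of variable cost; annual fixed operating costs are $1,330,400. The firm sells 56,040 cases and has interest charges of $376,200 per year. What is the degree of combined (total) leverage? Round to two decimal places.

4.85

Contribution at this volume is 56,040 × $38.36 = $2,149,694.40.
Subtracting fixed costs: EBIT = $2,149,694.40 − $1,330,400 = $819,294.40. Interest = $376,200.00.
DOL = $2,149,694.40 ÷ $819,294.40 = 2.6238; DFL = $819,294.40 ÷ $443,094.40 = 1.8490.
DCL = DOL × DFL = 2.6238 × 1.8490 = 4.8514.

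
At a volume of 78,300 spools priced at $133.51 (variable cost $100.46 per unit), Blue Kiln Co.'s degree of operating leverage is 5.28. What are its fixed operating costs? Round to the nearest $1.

Contribution at this volume is 78,300 × $33.05 = $2,587,815.00.
DOL = contribution / EBIT, so EBIT = $2,587,815.00 / 5.28 = $490,116.48.
Fixed costs = CM − EBIT = $2,587,815.00 − $490,116.48 = $2,097,699.

$2,097,699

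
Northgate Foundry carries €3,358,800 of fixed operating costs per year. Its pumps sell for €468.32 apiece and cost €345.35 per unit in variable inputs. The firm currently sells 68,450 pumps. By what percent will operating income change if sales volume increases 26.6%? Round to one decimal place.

+44.3%

Contribution at this volume is 68,450 × €122.97 = €8,417,296.50.
EBIT = €8,417,296.50 − €3,358,800 = €5,058,496.50.
Degree of operating leverage = €8,417,296.50 / €5,058,496.50 = 1.6640.
So EBIT moves 1.6640 × (+26.6%) = +44.3%.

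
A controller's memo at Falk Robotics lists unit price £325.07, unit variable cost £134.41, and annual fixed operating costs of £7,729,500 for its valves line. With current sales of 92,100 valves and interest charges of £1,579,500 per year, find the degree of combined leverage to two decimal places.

2.13

Contribution at this volume is 92,100 × £190.66 = £17,559,786.00.
Subtracting fixed costs: EBIT = £17,559,786.00 − £7,729,500 = £9,830,286.00. Interest = £1,579,500.00.
DOL = £17,559,786.00 ÷ £9,830,286.00 = 1.7863; DFL = £9,830,286.00 ÷ £8,250,786.00 = 1.1914.
DCL = DOL × DFL = 1.7863 × 1.1914 = 2.1282.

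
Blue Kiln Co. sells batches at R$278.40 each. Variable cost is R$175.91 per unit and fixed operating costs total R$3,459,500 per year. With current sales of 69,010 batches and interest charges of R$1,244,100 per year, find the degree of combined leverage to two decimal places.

Contribution at this volume is 69,010 × R$102.49 = R$7,072,834.90.
Operating income = contribution − fixed costs = R$7,072,834.90 − R$3,459,500 = R$3,613,334.90. Interest = R$1,244,100.00.
DOL = R$7,072,834.90 ÷ R$3,613,334.90 = 1.9574; DFL = R$3,613,334.90 ÷ R$2,369,234.90 = 1.5251.
Combined leverage = 1.9574 × 1.5251 = 2.9852.

2.99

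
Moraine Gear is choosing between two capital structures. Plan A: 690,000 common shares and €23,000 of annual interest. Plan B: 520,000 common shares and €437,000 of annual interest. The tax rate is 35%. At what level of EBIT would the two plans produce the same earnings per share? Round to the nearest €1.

€1,703,353

Set EPS_A = EPS_B: (EBIT − €23,000)(1 − 0.35) ÷ 690,000 = (EBIT − €437,000)(1 − 0.35) ÷ 520,000.
Cancelling (1 − t) and cross-multiplying: 520,000·(EBIT − 23,000) = 690,000·(EBIT − 437,000).
Solving, EBIT = (437,000·690,000 − 23,000·520,000) / (690,000 − 520,000) = 289,570,000,000 / 170,000 = 1,703,352.94.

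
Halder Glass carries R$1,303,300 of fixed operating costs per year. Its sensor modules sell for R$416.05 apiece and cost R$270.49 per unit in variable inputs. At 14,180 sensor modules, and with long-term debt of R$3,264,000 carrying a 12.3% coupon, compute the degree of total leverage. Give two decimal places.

At 14,180 units, contribution = 14,180 × R$145.56 = R$2,064,040.80.
Operating income = contribution − fixed costs = R$2,064,040.80 − R$1,303,300 = R$760,740.80. Interest = R$401,472.00, so EBIT − I = R$359,268.80.
DCL = contribution ÷ (EBIT − I) = R$2,064,040.80 ÷ R$359,268.80 = 5.7451.

5.75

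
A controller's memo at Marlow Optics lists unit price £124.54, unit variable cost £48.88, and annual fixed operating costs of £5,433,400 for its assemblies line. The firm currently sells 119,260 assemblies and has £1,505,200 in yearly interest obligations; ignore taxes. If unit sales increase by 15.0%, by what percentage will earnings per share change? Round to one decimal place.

+64.9%

Total contribution margin = 119,260 × £75.66 = £9,023,211.60.
Subtracting fixed costs: EBIT = £9,023,211.60 − £5,433,400 = £3,589,811.60.
Interest = £1,505,200.00, so EBIT − I = £2,084,611.60.
DCL = total CM / (EBIT − I) = £9,023,211.60 / £2,084,611.60 = 4.3285.
EPS therefore changes by 4.3285 × (+15.0%) = +64.9%.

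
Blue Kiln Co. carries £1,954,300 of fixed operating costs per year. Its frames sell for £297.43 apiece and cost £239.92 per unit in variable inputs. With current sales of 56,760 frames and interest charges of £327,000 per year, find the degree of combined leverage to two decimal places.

Total contribution margin = 56,760 × £57.51 = £3,264,267.60.
EBIT = £3,264,267.60 − £1,954,300 = £1,309,967.60. Interest = £327,000.00.
DOL = £3,264,267.60 ÷ £1,309,967.60 = 2.4919; DFL = £1,309,967.60 ÷ £982,967.60 = 1.3327.
DCL = DOL × DFL = 2.4919 × 1.3327 = 3.3210.

3.32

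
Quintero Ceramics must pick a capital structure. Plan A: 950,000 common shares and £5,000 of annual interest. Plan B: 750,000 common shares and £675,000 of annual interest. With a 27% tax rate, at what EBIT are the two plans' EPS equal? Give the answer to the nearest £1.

£3,187,500

Set EPS_A = EPS_B: (EBIT − £5,000)(1 − 0.27) ÷ 950,000 = (EBIT − £675,000)(1 − 0.27) ÷ 750,000.
Cancelling (1 − t) and cross-multiplying: 750,000·(EBIT − 5,000) = 950,000·(EBIT − 675,000).
EBIT × (950,000 − 750,000) = 675,000 × 950,000 − 5,000 × 750,000 = 637,500,000,000, so EBIT = 637,500,000,000 ÷ 200,000 = 3,187,500.00.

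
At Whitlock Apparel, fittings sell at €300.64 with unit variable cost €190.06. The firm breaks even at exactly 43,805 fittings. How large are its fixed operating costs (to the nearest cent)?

€4,843,956.90

Unit CM = price − variable cost = €300.64 − €190.06 = €110.58.
Since BE = FC / CM, FC = 43,805 × €110.58 = €4,843,956.90.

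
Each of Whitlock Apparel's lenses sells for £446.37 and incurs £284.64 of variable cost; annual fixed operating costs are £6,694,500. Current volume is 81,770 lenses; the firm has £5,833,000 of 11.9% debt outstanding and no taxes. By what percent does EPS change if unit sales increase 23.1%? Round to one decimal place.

+52.3%

Contribution at this volume is 81,770 × £161.73 = £13,224,662.10.
Subtracting fixed costs: EBIT = £13,224,662.10 − £6,694,500 = £6,530,162.10.
After interest of £694,127.00, pre-tax earnings = £5,836,035.10.
Degree of combined leverage = contribution ÷ (EBIT − I) = £13,224,662.10 ÷ £5,836,035.10 = 2.2660.
EPS therefore changes by 2.2660 × (+23.1%) = +52.3%.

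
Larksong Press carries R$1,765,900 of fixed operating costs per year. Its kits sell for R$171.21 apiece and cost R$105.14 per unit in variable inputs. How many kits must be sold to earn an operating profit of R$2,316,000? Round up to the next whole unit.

61,782 kits

Unit CM = price − variable cost = R$171.21 − R$105.14 = R$66.07.
Required volume = (fixed costs + target profit) ÷ CM = (R$1,765,900 + R$2,316,000) ÷ R$66.07 = 61,781.44, so 61,782 kits.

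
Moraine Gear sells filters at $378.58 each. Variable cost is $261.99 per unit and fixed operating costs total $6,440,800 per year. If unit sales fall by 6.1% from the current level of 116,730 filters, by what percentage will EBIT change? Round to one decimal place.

Contribution at this volume is 116,730 × $116.59 = $13,609,550.70.
EBIT = $13,609,550.70 − $6,440,800 = $7,168,750.70.
Degree of operating leverage = $13,609,550.70 / $7,168,750.70 = 1.8985.
%ΔEBIT = DOL × %ΔSales = 1.8985 × -6.1% = -11.6%.

-11.6%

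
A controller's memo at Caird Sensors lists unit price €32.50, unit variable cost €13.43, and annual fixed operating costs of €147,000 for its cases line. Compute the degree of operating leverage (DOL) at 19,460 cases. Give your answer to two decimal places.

Total contribution margin = 19,460 × €19.07 = €371,102.20.
Operating income = contribution − fixed costs = €371,102.20 − €147,000 = €224,102.20.
DOL = contribution ÷ EBIT = €371,102.20 ÷ €224,102.20 = 1.6560.

1.66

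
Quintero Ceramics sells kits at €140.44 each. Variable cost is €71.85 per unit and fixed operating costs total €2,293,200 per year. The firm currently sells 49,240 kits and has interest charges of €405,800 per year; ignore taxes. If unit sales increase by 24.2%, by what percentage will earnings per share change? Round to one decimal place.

+120.5%

Contribution at this volume is 49,240 × €68.59 = €3,377,371.60.
Subtracting fixed costs: EBIT = €3,377,371.60 − €2,293,200 = €1,084,171.60.
After interest of €405,800.00, pre-tax earnings = €678,371.60.
Degree of combined leverage = contribution ÷ (EBIT − I) = €3,377,371.60 ÷ €678,371.60 = 4.9786.
%ΔEPS = DCL × %ΔSales = 4.9786 × +24.2% = +120.5%.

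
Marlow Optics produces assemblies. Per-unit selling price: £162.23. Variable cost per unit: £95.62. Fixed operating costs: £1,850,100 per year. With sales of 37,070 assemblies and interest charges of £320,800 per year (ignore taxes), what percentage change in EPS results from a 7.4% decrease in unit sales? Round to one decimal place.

Contribution at this volume is 37,070 × £66.61 = £2,469,232.70.
Subtracting fixed costs: EBIT = £2,469,232.70 − £1,850,100 = £619,132.70.
Interest = £320,800.00, so EBIT − I = £298,332.70.
Degree of combined leverage = contribution ÷ (EBIT − I) = £2,469,232.70 ÷ £298,332.70 = 8.2768.
%ΔEPS = DCL × %ΔSales = 8.2768 × -7.4% = -61.2%.

-61.2%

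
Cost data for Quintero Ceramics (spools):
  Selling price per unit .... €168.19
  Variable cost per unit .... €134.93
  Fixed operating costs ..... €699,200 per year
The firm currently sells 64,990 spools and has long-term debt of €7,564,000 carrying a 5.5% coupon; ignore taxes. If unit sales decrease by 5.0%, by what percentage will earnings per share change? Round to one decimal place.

-10.3%

Total contribution margin = 64,990 × €33.26 = €2,161,567.40.
Subtracting fixed costs: EBIT = €2,161,567.40 − €699,200 = €1,462,367.40.
After interest of €416,020.00, pre-tax earnings = €1,046,347.40.
Degree of combined leverage = contribution ÷ (EBIT − I) = €2,161,567.40 ÷ €1,046,347.40 = 2.0658.
EPS therefore changes by 2.0658 × (-5.0%) = -10.3%.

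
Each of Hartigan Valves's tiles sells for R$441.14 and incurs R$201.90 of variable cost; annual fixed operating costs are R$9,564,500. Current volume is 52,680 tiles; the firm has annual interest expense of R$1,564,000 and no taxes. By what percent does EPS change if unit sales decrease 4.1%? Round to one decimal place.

At 52,680 units, contribution = 52,680 × R$239.24 = R$12,603,163.20.
Operating income = contribution − fixed costs = R$12,603,163.20 − R$9,564,500 = R$3,038,663.20.
After interest of R$1,564,000.00, pre-tax earnings = R$1,474,663.20.
DCL = total CM / (EBIT − I) = R$12,603,163.20 / R$1,474,663.20 = 8.5465.
EPS therefore changes by 8.5465 × (-4.1%) = -35.0%.

-35.0%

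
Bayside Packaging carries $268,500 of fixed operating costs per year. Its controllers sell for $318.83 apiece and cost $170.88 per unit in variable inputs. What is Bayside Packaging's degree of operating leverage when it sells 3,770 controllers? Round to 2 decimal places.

1.93

Contribution at this volume is 3,770 × $147.95 = $557,771.50.
Operating income = contribution − fixed costs = $557,771.50 − $268,500 = $289,271.50.
So DOL = total CM / EBIT = $557,771.50 / $289,271.50 = 1.9282.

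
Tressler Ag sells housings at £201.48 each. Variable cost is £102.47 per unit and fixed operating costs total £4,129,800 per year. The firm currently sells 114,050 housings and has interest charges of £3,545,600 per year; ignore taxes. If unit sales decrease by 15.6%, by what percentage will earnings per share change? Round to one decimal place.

-48.7%

Contribution at this volume is 114,050 × £99.01 = £11,292,090.50.
Subtracting fixed costs: EBIT = £11,292,090.50 − £4,129,800 = £7,162,290.50.
After interest of £3,545,600.00, pre-tax earnings = £3,616,690.50.
Degree of combined leverage = contribution ÷ (EBIT − I) = £11,292,090.50 ÷ £3,616,690.50 = 3.1222.
%ΔEPS = DCL × %ΔSales = 3.1222 × -15.6% = -48.7%.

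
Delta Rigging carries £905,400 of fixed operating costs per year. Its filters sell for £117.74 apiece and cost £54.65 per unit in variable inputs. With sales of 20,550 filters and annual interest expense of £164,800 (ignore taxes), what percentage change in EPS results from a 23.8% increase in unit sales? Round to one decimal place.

+136.4%

Total contribution margin = 20,550 × £63.09 = £1,296,499.50.
Subtracting fixed costs: EBIT = £1,296,499.50 − £905,400 = £391,099.50.
Interest = £164,800.00, so EBIT − I = £226,299.50.
Degree of combined leverage = contribution ÷ (EBIT − I) = £1,296,499.50 ÷ £226,299.50 = 5.7291.
EPS therefore changes by 5.7291 × (+23.8%) = +136.4%.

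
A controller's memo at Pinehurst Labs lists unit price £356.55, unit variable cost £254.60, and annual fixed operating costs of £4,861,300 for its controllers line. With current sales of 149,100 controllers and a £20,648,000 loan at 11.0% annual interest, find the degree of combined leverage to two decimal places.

At 149,100 units, contribution = 149,100 × £101.95 = £15,200,745.00.
Subtracting fixed costs: EBIT = £15,200,745.00 − £4,861,300 = £10,339,445.00. Interest = £2,271,280.00, so EBIT − I = £8,068,165.00.
DCL = contribution ÷ (EBIT − I) = £15,200,745.00 ÷ £8,068,165.00 = 1.8840.

1.88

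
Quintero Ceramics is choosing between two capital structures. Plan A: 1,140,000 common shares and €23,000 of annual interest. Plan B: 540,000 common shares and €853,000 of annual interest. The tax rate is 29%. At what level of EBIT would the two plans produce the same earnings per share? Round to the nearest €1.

€1,600,000

Set EPS_A = EPS_B: (EBIT − €23,000)(1 − 0.29) ÷ 1,140,000 = (EBIT − €853,000)(1 − 0.29) ÷ 540,000.
The (1 − t) factor cancels: (EBIT − 23,000) × 540,000 = (EBIT − 853,000) × 1,140,000.
Solving, EBIT = (853,000·1,140,000 − 23,000·540,000) / (1,140,000 − 540,000) = 960,000,000,000 / 600,000 = 1,600,000.00.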